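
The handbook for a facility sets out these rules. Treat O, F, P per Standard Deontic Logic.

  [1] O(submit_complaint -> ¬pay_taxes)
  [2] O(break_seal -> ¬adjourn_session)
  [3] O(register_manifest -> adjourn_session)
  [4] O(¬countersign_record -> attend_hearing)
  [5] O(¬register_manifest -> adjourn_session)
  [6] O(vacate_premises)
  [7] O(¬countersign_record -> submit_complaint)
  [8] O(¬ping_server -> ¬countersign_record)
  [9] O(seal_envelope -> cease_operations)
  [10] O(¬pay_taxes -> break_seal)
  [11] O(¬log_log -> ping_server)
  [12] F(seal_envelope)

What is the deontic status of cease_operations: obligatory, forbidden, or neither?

Neither

Premise 9 is O(seal_envelope -> cease_operations), but O(seal_envelope) is not derivable from the premises, so it does not yield O(cease_operations).
No premise or chain of K-axiom applications forces O(cease_operations), and none forces O(¬cease_operations). So cease_operations is neither obligatory nor forbidden under these norms.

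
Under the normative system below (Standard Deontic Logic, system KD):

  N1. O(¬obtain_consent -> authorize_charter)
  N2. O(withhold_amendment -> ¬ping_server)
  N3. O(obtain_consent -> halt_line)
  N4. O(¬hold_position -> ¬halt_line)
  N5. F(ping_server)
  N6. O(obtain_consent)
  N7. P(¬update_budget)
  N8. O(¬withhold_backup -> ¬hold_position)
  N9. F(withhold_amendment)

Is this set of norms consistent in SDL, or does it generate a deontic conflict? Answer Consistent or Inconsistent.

Consistent

Premise 2 is O(withhold_amendment -> ¬ping_server); even if O(¬ping_server) held, inferring O(withhold_amendment) would be affirming the consequent — invalid.
So O(withhold_amendment) is not derivable, and the apparent clash with O(¬withhold_amendment) does not arise.
A world satisfying every obligation exists (e.g. authorize_charter=false, halt_line=true, hold_position=true, obtain_consent=true, ping_server=false, update_budget=false, withhold_amendment=false, withhold_backup=true); no atom is both obligatory and forbidden, so the set is consistent.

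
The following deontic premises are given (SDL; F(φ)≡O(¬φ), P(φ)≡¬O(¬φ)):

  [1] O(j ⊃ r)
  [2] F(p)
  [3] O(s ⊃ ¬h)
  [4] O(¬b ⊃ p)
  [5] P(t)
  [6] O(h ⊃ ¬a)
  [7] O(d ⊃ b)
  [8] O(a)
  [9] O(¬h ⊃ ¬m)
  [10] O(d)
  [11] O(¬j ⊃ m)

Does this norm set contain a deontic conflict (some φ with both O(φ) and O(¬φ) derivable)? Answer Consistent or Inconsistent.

Premise 4 is O(¬b ⊃ p), but O(¬b) is not derivable from the premises, so it does not yield O(p).
So O(p) is not derivable, and the apparent clash with O(¬p) does not arise.
A world satisfying every obligation exists (e.g. a=true, b=true, d=true, h=false, j=true, m=false, p=false, r=true, s=false, t=false); no atom is both obligatory and forbidden, so the set is consistent.

Consistent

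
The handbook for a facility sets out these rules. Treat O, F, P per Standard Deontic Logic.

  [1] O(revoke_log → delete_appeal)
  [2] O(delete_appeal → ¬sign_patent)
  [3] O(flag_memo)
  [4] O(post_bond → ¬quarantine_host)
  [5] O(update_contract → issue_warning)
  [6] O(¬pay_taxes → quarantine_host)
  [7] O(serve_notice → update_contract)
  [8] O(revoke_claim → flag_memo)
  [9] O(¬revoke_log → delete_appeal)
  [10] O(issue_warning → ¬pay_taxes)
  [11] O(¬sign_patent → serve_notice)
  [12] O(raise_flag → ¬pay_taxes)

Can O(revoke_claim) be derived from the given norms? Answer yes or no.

No

Premise 8 is O(revoke_claim → flag_memo); even if O(flag_memo) held, inferring O(revoke_claim) would be affirming the consequent — invalid.
No other premise forces O(revoke_claim). An ideal world satisfying every premise can still have revoke_claim false, so O(revoke_claim) is not derivable.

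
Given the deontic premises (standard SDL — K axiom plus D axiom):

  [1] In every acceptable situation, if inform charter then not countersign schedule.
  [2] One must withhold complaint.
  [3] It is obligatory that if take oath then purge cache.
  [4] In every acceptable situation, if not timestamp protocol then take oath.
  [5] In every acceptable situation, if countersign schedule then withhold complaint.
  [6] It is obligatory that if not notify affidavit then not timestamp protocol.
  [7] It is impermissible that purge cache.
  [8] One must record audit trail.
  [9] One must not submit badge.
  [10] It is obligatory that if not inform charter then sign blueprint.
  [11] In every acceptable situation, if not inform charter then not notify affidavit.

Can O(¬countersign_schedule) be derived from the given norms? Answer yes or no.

Yes

F(purge_cache) at premise 7 means O(¬purge_cache).
Premise 3, O(take_oath → purge_cache), contraposes to O(¬purge_cache → ¬take_oath); with O(¬purge_cache) we get O(¬take_oath).
Premise 4, O(¬timestamp_protocol → take_oath), contraposes to O(¬take_oath → timestamp_protocol); with O(¬take_oath) we get O(timestamp_protocol).
The contrapositive of premise 6 (O(¬notify_affidavit → ¬timestamp_protocol)) is O(timestamp_protocol → notify_affidavit), and O(timestamp_protocol) is already established, so O(notify_affidavit).
The contrapositive of premise 11 (O(¬inform_charter → ¬notify_affidavit)) is O(notify_affidavit → inform_charter), and O(notify_affidavit) is already established, so O(inform_charter).
With premise 1, O(inform_charter → ¬countersign_schedule), the K-axiom yields O(¬countersign_schedule).
Premises 2, 5, 8, 9, 10 do not contribute to this derivation.
So O(¬countersign_schedule) follows.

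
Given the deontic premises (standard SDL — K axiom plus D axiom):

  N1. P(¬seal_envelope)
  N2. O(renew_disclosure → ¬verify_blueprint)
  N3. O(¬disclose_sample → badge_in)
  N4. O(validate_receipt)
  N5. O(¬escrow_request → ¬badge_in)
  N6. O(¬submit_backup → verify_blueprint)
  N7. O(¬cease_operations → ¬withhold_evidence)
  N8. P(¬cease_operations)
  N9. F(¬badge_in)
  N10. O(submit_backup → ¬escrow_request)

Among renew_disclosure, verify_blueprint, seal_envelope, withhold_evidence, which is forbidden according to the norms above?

renew_disclosure

Premise 9, F(¬badge_in), is equivalent to O(badge_in).
Premise 5 is O(¬escrow_request → ¬badge_in); contrapositively O(badge_in → escrow_request). Since O(badge_in) holds, K gives O(escrow_request).
Premise 10, O(submit_backup → ¬escrow_request), contraposes to O(escrow_request → ¬submit_backup); with O(escrow_request) we get O(¬submit_backup).
From O(¬submit_backup) and premise 6, O(¬submit_backup → verify_blueprint), we obtain O(verify_blueprint).
The contrapositive of premise 2 (O(renew_disclosure → ¬verify_blueprint)) is O(verify_blueprint → ¬renew_disclosure), and O(verify_blueprint) is already established, so O(¬renew_disclosure).
So O(¬renew_disclosure) holds, i.e. renew_disclosure is forbidden. None of the other listed options is forbidden under the premises.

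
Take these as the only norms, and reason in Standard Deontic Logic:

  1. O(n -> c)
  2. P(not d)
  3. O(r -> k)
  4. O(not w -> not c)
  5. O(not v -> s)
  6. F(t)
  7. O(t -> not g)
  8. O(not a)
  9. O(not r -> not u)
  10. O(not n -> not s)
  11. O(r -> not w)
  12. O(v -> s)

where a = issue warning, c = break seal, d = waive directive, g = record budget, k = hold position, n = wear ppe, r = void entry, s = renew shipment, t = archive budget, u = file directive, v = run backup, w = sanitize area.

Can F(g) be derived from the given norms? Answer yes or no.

No

Premise 7 is O(t -> not g), but O(t) is not derivable from the premises, so it does not yield O(not g).
No other premise forces O(not g). An ideal world satisfying every premise can still have g true, so F(g) is not derivable.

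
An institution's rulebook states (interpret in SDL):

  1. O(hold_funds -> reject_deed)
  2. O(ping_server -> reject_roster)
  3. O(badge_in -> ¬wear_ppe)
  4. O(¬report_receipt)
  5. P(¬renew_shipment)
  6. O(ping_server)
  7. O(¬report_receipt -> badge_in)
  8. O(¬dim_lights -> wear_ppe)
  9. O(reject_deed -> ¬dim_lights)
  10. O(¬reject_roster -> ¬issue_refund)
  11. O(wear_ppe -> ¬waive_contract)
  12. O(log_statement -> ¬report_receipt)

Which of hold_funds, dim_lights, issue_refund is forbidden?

hold_funds

Premise 4 gives O(¬report_receipt).
From O(¬report_receipt) and premise 7, O(¬report_receipt -> badge_in), we obtain O(badge_in).
Applying K to premise 3 (O(badge_in -> ¬wear_ppe)) and O(badge_in) yields O(¬wear_ppe).
The contrapositive of premise 8 (O(¬dim_lights -> wear_ppe)) is O(¬wear_ppe -> dim_lights), and O(¬wear_ppe) is already established, so O(dim_lights).
Premise 9 is O(reject_deed -> ¬dim_lights); contrapositively O(dim_lights -> ¬reject_deed). Since O(dim_lights) holds, K gives O(¬reject_deed).
Premise 1 is O(hold_funds -> reject_deed); contrapositively O(¬reject_deed -> ¬hold_funds). Since O(¬reject_deed) holds, K gives O(¬hold_funds).
So O(¬hold_funds) holds, i.e. hold_funds is forbidden. None of the other listed options is forbidden under the premises.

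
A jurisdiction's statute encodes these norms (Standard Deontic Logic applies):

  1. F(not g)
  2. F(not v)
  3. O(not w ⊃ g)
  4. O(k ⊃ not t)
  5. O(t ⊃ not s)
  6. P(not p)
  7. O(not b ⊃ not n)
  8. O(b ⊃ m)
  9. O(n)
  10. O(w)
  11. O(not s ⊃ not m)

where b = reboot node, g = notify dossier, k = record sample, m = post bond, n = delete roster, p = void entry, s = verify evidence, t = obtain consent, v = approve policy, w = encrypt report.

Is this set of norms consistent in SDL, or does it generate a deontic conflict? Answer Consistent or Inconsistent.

Consistent

Premise 3 is O(not w ⊃ g); even if O(g) held, inferring O(not w) would be affirming the consequent — invalid.
So O(not w) is not derivable, and the apparent clash with O(w) does not arise.
A world satisfying every obligation exists (e.g. b=true, g=true, k=false, m=true, n=true, p=false, s=true, t=false, v=true, w=true); no atom is both obligatory and forbidden, so the set is consistent.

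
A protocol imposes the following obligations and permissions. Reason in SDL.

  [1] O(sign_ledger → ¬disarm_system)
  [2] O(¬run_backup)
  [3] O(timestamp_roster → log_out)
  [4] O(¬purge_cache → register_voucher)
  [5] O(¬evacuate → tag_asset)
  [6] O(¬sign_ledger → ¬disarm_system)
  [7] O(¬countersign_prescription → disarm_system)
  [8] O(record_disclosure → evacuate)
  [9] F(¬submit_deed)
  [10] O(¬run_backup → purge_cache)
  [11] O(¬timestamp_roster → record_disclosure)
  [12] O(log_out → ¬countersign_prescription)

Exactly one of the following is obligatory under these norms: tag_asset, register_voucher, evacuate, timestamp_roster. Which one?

evacuate

Premises 6 and 1 cover both cases: O(¬sign_ledger → ¬disarm_system) and O(sign_ledger → ¬disarm_system). Since ¬sign_ledger ∨ sign_ledger is a tautology, O(¬disarm_system) follows.
Premise 7, O(¬countersign_prescription → disarm_system), contraposes to O(¬disarm_system → countersign_prescription); with O(¬disarm_system) we get O(countersign_prescription).
The contrapositive of premise 12 (O(log_out → ¬countersign_prescription)) is O(countersign_prescription → ¬log_out), and O(countersign_prescription) is already established, so O(¬log_out).
Premise 3, O(timestamp_roster → log_out), contraposes to O(¬log_out → ¬timestamp_roster); with O(¬log_out) we get O(¬timestamp_roster).
Premise 11 is O(¬timestamp_roster → record_disclosure); since O(¬timestamp_roster), deontic closure gives O(record_disclosure).
From O(record_disclosure) and premise 8, O(record_disclosure → evacuate), we obtain O(evacuate).
So O(evacuate) holds — evacuate is obligatory. None of the other listed options is made obligatory by any chain of premises.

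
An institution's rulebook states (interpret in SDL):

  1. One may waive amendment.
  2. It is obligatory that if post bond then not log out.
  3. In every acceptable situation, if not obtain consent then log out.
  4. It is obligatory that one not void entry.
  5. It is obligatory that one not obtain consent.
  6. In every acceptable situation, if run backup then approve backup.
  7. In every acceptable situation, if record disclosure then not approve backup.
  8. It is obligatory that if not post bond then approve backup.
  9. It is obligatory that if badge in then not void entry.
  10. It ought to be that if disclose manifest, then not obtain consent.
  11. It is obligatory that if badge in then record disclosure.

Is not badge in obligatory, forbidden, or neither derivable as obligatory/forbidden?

Obligatory

Premise 5 states O(¬obtain_consent) outright.
Premise 3 is O(¬obtain_consent → log_out); since O(¬obtain_consent), deontic closure gives O(log_out).
Premise 2 is O(post_bond → ¬log_out); contrapositively O(log_out → ¬post_bond). Since O(log_out) holds, K gives O(¬post_bond).
From O(¬post_bond) and premise 8, O(¬post_bond → approve_backup), we obtain O(approve_backup).
Premise 7, O(record_disclosure → ¬approve_backup), contraposes to O(approve_backup → ¬record_disclosure); with O(approve_backup) we get O(¬record_disclosure).
Premise 11, O(badge_in → record_disclosure), contraposes to O(¬record_disclosure → ¬badge_in); with O(¬record_disclosure) we get O(¬badge_in).
Premises 1, 4, 6, 9, 10 do not contribute to this derivation.
Hence ¬badge_in is obligatory.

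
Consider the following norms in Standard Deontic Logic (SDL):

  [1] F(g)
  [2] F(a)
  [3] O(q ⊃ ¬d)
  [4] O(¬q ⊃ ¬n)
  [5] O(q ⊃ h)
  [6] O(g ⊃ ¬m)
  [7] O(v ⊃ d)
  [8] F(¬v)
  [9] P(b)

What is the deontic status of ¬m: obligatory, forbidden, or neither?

Premise 6 is O(g ⊃ ¬m), but O(g) is not derivable from the premises, so it does not yield O(¬m).
No premise or chain of K-axiom applications forces O(¬m), and none forces O(m). So ¬m is neither obligatory nor forbidden under these norms.

Neither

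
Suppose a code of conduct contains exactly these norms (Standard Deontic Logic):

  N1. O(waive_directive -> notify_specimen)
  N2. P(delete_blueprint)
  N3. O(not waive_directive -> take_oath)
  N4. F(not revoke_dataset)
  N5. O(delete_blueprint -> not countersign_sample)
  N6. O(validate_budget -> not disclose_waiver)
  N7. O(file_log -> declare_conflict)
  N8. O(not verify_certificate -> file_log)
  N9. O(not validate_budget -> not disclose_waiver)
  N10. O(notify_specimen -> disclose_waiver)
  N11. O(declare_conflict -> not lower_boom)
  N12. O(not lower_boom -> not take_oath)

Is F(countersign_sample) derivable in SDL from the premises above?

No

Premise 5 is O(delete_blueprint -> not countersign_sample), but O(delete_blueprint) is not derivable from the premises (the permission P(delete_blueprint) asserts only not O(not delete_blueprint), not O(delete_blueprint)), so it does not yield O(not countersign_sample).
No other premise forces O(not countersign_sample). An ideal world satisfying every premise can still have countersign_sample true, so F(countersign_sample) is not derivable.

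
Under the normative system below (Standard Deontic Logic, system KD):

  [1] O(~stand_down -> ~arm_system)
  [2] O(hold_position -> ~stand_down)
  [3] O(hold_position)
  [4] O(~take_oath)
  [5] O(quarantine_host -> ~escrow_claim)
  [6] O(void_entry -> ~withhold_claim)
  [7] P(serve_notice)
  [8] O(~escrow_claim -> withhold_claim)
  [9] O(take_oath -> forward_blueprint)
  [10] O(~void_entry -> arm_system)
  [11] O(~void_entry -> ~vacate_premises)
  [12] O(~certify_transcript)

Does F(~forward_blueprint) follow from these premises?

No

Premise 9 is O(take_oath -> forward_blueprint), but O(take_oath) is not derivable from the premises, so it does not yield O(forward_blueprint).
No other premise forces O(forward_blueprint). An ideal world satisfying every premise can still have ~forward_blueprint true, so F(~forward_blueprint) is not derivable.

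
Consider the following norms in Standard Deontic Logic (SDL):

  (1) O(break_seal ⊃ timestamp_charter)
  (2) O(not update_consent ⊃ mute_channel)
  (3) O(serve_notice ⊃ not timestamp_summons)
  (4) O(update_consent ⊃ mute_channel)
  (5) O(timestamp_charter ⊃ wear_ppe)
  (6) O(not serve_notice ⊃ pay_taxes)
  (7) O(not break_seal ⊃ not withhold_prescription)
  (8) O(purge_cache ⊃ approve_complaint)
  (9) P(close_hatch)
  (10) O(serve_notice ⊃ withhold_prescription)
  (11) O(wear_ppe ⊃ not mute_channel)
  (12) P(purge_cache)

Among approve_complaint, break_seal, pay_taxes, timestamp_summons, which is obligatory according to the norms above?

Premises 2 and 4 cover both cases: O(not update_consent ⊃ mute_channel) and O(update_consent ⊃ mute_channel). Since not update_consent ∨ update_consent is a tautology, O(mute_channel) follows.
Premise 11 is O(wear_ppe ⊃ not mute_channel); contrapositively O(mute_channel ⊃ not wear_ppe). Since O(mute_channel) holds, K gives O(not wear_ppe).
The contrapositive of premise 5 (O(timestamp_charter ⊃ wear_ppe)) is O(not wear_ppe ⊃ not timestamp_charter), and O(not wear_ppe) is already established, so O(not timestamp_charter).
Premise 1 is O(break_seal ⊃ timestamp_charter); contrapositively O(not timestamp_charter ⊃ not break_seal). Since O(not timestamp_charter) holds, K gives O(not break_seal).
From O(not break_seal) and premise 7, O(not break_seal ⊃ not withhold_prescription), we obtain O(not withhold_prescription).
The contrapositive of premise 10 (O(serve_notice ⊃ withhold_prescription)) is O(not withhold_prescription ⊃ not serve_notice), and O(not withhold_prescription) is already established, so O(not serve_notice).
With premise 6, O(not serve_notice ⊃ pay_taxes), the K-axiom yields O(pay_taxes).
So O(pay_taxes) holds — pay_taxes is obligatory. None of the other listed options is made obligatory by any chain of premises.

pay_taxes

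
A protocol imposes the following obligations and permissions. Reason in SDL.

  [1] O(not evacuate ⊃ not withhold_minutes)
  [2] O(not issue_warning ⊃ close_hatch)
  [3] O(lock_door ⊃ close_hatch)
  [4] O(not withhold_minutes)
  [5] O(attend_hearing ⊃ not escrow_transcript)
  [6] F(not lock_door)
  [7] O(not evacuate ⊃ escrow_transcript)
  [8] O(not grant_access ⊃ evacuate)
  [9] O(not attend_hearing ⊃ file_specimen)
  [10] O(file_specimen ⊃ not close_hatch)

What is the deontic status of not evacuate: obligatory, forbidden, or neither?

Forbidden

F(not lock_door) at premise 6 means O(lock_door).
Premise 3 is O(lock_door ⊃ close_hatch); since O(lock_door), deontic closure gives O(close_hatch).
The contrapositive of premise 10 (O(file_specimen ⊃ not close_hatch)) is O(close_hatch ⊃ not file_specimen), and O(close_hatch) is already established, so O(not file_specimen).
The contrapositive of premise 9 (O(not attend_hearing ⊃ file_specimen)) is O(not file_specimen ⊃ attend_hearing), and O(not file_specimen) is already established, so O(attend_hearing).
Applying K to premise 5 (O(attend_hearing ⊃ not escrow_transcript)) and O(attend_hearing) yields O(not escrow_transcript).
Premise 7, O(not evacuate ⊃ escrow_transcript), contraposes to O(not escrow_transcript ⊃ evacuate); with O(not escrow_transcript) we get O(evacuate).
Premises 1, 2, 4, 8 do not contribute to this derivation.
Thus O(evacuate), which is F(not evacuate): not evacuate is forbidden.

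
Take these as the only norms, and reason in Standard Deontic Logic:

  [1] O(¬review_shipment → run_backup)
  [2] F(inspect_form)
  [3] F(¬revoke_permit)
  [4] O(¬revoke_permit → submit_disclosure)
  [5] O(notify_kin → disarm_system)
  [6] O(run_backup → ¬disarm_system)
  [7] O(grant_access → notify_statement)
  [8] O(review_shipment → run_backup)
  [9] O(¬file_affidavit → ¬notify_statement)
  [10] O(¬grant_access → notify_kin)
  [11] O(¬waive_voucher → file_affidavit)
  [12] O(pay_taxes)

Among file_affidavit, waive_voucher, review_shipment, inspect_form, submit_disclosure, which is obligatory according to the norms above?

Premises 8 and 1 cover both cases: O(review_shipment → run_backup) and O(¬review_shipment → run_backup). Since review_shipment ∨ ¬review_shipment is a tautology, O(run_backup) follows.
Applying K to premise 6 (O(run_backup → ¬disarm_system)) and O(run_backup) yields O(¬disarm_system).
Premise 5 is O(notify_kin → disarm_system); contrapositively O(¬disarm_system → ¬notify_kin). Since O(¬disarm_system) holds, K gives O(¬notify_kin).
Premise 10 is O(¬grant_access → notify_kin); contrapositively O(¬notify_kin → grant_access). Since O(¬notify_kin) holds, K gives O(grant_access).
With premise 7, O(grant_access → notify_statement), the K-axiom yields O(notify_statement).
Premise 9 is O(¬file_affidavit → ¬notify_statement); contrapositively O(notify_statement → file_affidavit). Since O(notify_statement) holds, K gives O(file_affidavit).
So O(file_affidavit) holds — file_affidavit is obligatory. None of the other listed options is made obligatory by any chain of premises.

file_affidavit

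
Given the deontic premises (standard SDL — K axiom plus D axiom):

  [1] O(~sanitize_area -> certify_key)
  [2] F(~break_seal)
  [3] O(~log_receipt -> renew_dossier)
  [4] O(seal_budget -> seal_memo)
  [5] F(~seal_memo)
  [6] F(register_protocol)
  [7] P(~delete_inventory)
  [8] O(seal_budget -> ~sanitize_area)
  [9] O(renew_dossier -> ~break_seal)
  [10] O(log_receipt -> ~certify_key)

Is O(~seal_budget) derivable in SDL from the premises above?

Premise 2 is F(~break_seal), i.e. O(break_seal).
Premise 9, O(renew_dossier -> ~break_seal), contraposes to O(break_seal -> ~renew_dossier); with O(break_seal) we get O(~renew_dossier).
The contrapositive of premise 3 (O(~log_receipt -> renew_dossier)) is O(~renew_dossier -> log_receipt), and O(~renew_dossier) is already established, so O(log_receipt).
Premise 10 is O(log_receipt -> ~certify_key); since O(log_receipt), deontic closure gives O(~certify_key).
The contrapositive of premise 1 (O(~sanitize_area -> certify_key)) is O(~certify_key -> sanitize_area), and O(~certify_key) is already established, so O(sanitize_area).
Premise 8, O(seal_budget -> ~sanitize_area), contraposes to O(sanitize_area -> ~seal_budget); with O(sanitize_area) we get O(~seal_budget).
Premises 4, 5, 6, 7 do not contribute to this derivation.
So O(~seal_budget) follows.

Yes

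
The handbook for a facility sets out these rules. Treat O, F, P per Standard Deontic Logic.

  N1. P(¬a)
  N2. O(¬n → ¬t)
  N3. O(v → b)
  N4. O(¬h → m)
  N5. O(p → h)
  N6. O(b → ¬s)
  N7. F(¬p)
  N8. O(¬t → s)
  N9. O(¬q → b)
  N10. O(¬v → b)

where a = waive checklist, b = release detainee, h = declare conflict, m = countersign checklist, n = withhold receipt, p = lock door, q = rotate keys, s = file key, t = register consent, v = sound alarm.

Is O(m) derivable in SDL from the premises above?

Premise 4 is O(¬h → m), but O(¬h) is not derivable from the premises, so it does not yield O(m).
No other premise forces O(m). An ideal world satisfying every premise can still have m false, so O(m) is not derivable.

No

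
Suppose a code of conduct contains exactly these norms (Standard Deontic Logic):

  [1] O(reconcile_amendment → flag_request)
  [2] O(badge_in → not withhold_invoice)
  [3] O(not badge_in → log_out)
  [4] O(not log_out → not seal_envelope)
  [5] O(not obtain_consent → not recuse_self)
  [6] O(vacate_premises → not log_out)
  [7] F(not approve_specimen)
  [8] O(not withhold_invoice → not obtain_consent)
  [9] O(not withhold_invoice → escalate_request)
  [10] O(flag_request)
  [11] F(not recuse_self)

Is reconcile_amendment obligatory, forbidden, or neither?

Neither

Premise 1 is O(reconcile_amendment → flag_request); even if O(flag_request) held, inferring O(reconcile_amendment) would be affirming the consequent — invalid.
No premise or chain of K-axiom applications forces O(reconcile_amendment), and none forces O(not reconcile_amendment). So reconcile_amendment is neither obligatory nor forbidden under these norms.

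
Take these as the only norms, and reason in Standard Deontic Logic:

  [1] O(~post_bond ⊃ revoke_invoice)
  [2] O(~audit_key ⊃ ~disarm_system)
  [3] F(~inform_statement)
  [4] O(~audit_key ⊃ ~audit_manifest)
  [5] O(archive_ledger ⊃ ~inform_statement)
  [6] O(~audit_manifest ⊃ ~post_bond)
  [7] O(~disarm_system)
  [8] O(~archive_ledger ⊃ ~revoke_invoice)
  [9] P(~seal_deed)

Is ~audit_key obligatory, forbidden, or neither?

Forbidden

Premise 3 is F(~inform_statement), i.e. O(inform_statement).
Premise 5 is O(archive_ledger ⊃ ~inform_statement); contrapositively O(inform_statement ⊃ ~archive_ledger). Since O(inform_statement) holds, K gives O(~archive_ledger).
Applying K to premise 8 (O(~archive_ledger ⊃ ~revoke_invoice)) and O(~archive_ledger) yields O(~revoke_invoice).
The contrapositive of premise 1 (O(~post_bond ⊃ revoke_invoice)) is O(~revoke_invoice ⊃ post_bond), and O(~revoke_invoice) is already established, so O(post_bond).
The contrapositive of premise 6 (O(~audit_manifest ⊃ ~post_bond)) is O(post_bond ⊃ audit_manifest), and O(post_bond) is already established, so O(audit_manifest).
Premise 4 is O(~audit_key ⊃ ~audit_manifest); contrapositively O(audit_manifest ⊃ audit_key). Since O(audit_manifest) holds, K gives O(audit_key).
Premises 2, 7, 9 do not contribute to this derivation.
Thus O(audit_key), which is F(~audit_key): ~audit_key is forbidden.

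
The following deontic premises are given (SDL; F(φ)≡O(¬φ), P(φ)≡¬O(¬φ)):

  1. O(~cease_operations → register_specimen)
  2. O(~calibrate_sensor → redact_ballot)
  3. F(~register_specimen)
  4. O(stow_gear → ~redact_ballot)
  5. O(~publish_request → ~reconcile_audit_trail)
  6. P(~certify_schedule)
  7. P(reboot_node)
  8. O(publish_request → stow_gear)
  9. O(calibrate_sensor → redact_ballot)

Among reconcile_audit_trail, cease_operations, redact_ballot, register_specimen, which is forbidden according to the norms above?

Premises 2 and 9 are O(~calibrate_sensor → redact_ballot) and O(calibrate_sensor → redact_ballot); every ideal world satisfies ~calibrate_sensor or calibrate_sensor, so in either case redact_ballot holds — hence O(redact_ballot).
The contrapositive of premise 4 (O(stow_gear → ~redact_ballot)) is O(redact_ballot → ~stow_gear), and O(redact_ballot) is already established, so O(~stow_gear).
The contrapositive of premise 8 (O(publish_request → stow_gear)) is O(~stow_gear → ~publish_request), and O(~stow_gear) is already established, so O(~publish_request).
Applying K to premise 5 (O(~publish_request → ~reconcile_audit_trail)) and O(~publish_request) yields O(~reconcile_audit_trail).
So O(~reconcile_audit_trail) holds, i.e. reconcile_audit_trail is forbidden. None of the other listed options is forbidden under the premises.

reconcile_audit_trail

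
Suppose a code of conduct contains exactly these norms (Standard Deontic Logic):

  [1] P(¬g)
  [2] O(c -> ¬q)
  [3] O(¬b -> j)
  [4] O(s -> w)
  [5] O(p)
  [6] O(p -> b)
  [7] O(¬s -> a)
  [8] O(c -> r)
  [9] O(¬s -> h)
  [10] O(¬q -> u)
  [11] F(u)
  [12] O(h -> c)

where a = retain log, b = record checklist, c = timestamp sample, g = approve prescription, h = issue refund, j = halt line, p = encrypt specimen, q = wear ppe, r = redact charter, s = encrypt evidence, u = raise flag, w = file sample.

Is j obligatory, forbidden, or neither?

Premise 3 is O(¬b -> j), but O(¬b) is not derivable from the premises, so it does not yield O(j).
No premise or chain of K-axiom applications forces O(j), and none forces O(¬j). So j is neither obligatory nor forbidden under these norms.

Neither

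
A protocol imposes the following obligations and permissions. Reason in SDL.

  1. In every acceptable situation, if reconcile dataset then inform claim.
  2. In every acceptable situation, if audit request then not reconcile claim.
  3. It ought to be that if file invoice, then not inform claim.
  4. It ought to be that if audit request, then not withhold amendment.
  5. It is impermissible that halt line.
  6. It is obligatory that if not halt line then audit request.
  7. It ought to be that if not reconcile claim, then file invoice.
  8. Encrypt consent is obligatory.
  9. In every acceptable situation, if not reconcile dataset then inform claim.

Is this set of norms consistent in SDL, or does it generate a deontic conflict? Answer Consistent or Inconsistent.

Premises 1 and 9 are O(reconcile_dataset → inform_claim) and O(¬reconcile_dataset → inform_claim); every ideal world satisfies reconcile_dataset or ¬reconcile_dataset, so in either case inform_claim holds — hence O(inform_claim).
Premise 3, O(file_invoice → ¬inform_claim), contraposes to O(inform_claim → ¬file_invoice); with O(inform_claim) we get O(¬file_invoice).
Premise 7, O(¬reconcile_claim → file_invoice), contraposes to O(¬file_invoice → reconcile_claim); with O(¬file_invoice) we get O(reconcile_claim).
The contrapositive of premise 2 (O(audit_request → ¬reconcile_claim)) is O(reconcile_claim → ¬audit_request), and O(reconcile_claim) is already established, so O(¬audit_request).
Premise 6 is O(¬halt_line → audit_request); contrapositively O(¬audit_request → halt_line). Since O(¬audit_request) holds, K gives O(halt_line).
However, F(halt_line) at premise 5 amounts to O(¬halt_line).
We now have both O(halt_line) and O(¬halt_line) — halt_line is simultaneously obligatory and forbidden, violating the D-axiom.

Inconsistent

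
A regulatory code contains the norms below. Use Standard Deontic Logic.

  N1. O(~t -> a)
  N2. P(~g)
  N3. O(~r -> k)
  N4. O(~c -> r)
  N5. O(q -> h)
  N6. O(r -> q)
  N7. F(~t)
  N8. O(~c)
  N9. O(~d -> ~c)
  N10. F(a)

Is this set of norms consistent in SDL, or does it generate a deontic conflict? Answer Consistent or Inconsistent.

Premise 1 is O(~t -> a), but O(~t) is not derivable from the premises, so it does not yield O(a).
So O(a) is not derivable, and the apparent clash with O(~a) does not arise.
A world satisfying every obligation exists (e.g. a=false, c=false, d=false, g=false, h=true, k=false, q=true, r=true, t=true); no atom is both obligatory and forbidden, so the set is consistent.

Consistent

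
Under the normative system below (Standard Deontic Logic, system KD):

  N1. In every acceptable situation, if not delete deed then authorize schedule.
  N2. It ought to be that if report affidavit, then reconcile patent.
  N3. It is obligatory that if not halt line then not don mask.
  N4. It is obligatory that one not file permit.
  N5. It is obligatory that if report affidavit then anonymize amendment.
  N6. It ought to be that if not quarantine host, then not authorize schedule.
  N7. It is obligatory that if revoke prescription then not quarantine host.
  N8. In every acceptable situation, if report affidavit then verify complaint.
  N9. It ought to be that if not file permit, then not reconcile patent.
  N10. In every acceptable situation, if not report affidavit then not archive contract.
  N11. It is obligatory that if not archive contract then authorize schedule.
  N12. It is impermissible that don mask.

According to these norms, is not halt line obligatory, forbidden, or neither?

Neither

Premise 3 is O(¬halt_line → ¬don_mask); even if O(¬don_mask) held, inferring O(¬halt_line) would be affirming the consequent — invalid.
No premise or chain of K-axiom applications forces O(¬halt_line), and none forces O(halt_line). So ¬halt_line is neither obligatory nor forbidden under these norms.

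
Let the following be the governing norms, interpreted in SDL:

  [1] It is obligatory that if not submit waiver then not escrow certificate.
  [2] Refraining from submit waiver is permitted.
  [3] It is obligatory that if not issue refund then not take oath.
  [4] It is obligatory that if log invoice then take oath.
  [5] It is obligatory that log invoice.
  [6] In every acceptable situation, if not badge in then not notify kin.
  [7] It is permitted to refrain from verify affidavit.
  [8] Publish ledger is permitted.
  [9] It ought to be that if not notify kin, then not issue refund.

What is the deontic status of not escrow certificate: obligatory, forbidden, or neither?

Premise 1 is O(¬submit_waiver → ¬escrow_certificate), but O(¬submit_waiver) is not derivable from the premises (the permission P(¬submit_waiver) asserts only ¬O(submit_waiver), not O(¬submit_waiver)), so it does not yield O(¬escrow_certificate).
No premise or chain of K-axiom applications forces O(¬escrow_certificate), and none forces O(escrow_certificate). So ¬escrow_certificate is neither obligatory nor forbidden under these norms.

Neither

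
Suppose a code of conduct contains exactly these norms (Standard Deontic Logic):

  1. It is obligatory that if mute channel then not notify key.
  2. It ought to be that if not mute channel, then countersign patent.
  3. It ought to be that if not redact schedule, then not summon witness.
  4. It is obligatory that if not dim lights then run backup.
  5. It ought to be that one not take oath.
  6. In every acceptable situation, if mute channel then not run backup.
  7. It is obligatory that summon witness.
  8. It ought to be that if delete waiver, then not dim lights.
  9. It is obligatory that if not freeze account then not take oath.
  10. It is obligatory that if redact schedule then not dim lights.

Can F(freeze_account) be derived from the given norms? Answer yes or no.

Premise 9 is O(¬freeze_account → ¬take_oath); even if O(¬take_oath) held, inferring O(¬freeze_account) would be affirming the consequent — invalid.
No other premise forces O(¬freeze_account). An ideal world satisfying every premise can still have freeze_account true, so F(freeze_account) is not derivable.

No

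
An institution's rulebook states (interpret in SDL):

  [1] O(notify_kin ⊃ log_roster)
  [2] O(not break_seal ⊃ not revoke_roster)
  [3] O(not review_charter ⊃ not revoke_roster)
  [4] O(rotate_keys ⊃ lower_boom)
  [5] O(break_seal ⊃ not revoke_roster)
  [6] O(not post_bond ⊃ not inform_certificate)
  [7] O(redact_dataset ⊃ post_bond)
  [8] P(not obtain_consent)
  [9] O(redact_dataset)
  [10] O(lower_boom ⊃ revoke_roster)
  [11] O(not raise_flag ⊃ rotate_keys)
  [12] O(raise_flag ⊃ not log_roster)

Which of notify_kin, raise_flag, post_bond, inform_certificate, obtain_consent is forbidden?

notify_kin

Premises 5 and 2 cover both cases: O(break_seal ⊃ not revoke_roster) and O(not break_seal ⊃ not revoke_roster). Since break_seal ∨ not break_seal is a tautology, O(not revoke_roster) follows.
Premise 10, O(lower_boom ⊃ revoke_roster), contraposes to O(not revoke_roster ⊃ not lower_boom); with O(not revoke_roster) we get O(not lower_boom).
Premise 4, O(rotate_keys ⊃ lower_boom), contraposes to O(not lower_boom ⊃ not rotate_keys); with O(not lower_boom) we get O(not rotate_keys).
Premise 11, O(not raise_flag ⊃ rotate_keys), contraposes to O(not rotate_keys ⊃ raise_flag); with O(not rotate_keys) we get O(raise_flag).
Premise 12 is O(raise_flag ⊃ not log_roster); since O(raise_flag), deontic closure gives O(not log_roster).
Premise 1, O(notify_kin ⊃ log_roster), contraposes to O(not log_roster ⊃ not notify_kin); with O(not log_roster) we get O(not notify_kin).
So O(not notify_kin) holds, i.e. notify_kin is forbidden. None of the other listed options is forbidden under the premises.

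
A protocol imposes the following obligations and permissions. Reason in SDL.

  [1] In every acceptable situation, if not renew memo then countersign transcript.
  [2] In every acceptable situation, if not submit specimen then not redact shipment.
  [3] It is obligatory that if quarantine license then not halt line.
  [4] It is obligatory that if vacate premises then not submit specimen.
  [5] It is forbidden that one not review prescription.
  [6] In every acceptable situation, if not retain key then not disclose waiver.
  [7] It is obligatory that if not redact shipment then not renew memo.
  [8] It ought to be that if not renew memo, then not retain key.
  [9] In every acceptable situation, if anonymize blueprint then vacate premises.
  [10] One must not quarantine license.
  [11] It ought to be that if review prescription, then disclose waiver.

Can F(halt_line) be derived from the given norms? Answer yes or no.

Premise 3 is O(quarantine_license → ¬halt_line), but O(quarantine_license) is not derivable from the premises, so it does not yield O(¬halt_line).
No other premise forces O(¬halt_line). An ideal world satisfying every premise can still have halt_line true, so F(halt_line) is not derivable.

No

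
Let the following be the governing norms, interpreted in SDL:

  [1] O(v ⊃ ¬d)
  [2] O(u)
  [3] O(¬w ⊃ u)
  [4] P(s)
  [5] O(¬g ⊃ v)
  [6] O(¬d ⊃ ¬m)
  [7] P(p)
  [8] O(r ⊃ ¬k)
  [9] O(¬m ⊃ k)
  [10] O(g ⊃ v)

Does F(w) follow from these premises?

Premise 3 is O(¬w ⊃ u); even if O(u) held, inferring O(¬w) would be affirming the consequent — invalid.
No other premise forces O(¬w). An ideal world satisfying every premise can still have w true, so F(w) is not derivable.

No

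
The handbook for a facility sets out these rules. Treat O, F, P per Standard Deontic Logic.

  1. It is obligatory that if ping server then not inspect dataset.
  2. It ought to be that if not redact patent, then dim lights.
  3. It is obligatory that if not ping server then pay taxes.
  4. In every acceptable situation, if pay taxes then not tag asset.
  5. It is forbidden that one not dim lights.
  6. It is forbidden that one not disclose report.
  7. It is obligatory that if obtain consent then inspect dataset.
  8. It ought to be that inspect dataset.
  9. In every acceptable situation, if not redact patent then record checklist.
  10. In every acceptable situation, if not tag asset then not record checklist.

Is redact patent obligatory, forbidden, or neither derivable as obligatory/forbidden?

Premise 8 states O(inspect_dataset) outright.
The contrapositive of premise 1 (O(ping_server → ¬inspect_dataset)) is O(inspect_dataset → ¬ping_server), and O(inspect_dataset) is already established, so O(¬ping_server).
Applying K to premise 3 (O(¬ping_server → pay_taxes)) and O(¬ping_server) yields O(pay_taxes).
Premise 4 is O(pay_taxes → ¬tag_asset); since O(pay_taxes), deontic closure gives O(¬tag_asset).
Applying K to premise 10 (O(¬tag_asset → ¬record_checklist)) and O(¬tag_asset) yields O(¬record_checklist).
Premise 9, O(¬redact_patent → record_checklist), contraposes to O(¬record_checklist → redact_patent); with O(¬record_checklist) we get O(redact_patent).
Premises 2, 5, 6, 7 do not contribute to this derivation.
Hence redact_patent is obligatory.

Obligatory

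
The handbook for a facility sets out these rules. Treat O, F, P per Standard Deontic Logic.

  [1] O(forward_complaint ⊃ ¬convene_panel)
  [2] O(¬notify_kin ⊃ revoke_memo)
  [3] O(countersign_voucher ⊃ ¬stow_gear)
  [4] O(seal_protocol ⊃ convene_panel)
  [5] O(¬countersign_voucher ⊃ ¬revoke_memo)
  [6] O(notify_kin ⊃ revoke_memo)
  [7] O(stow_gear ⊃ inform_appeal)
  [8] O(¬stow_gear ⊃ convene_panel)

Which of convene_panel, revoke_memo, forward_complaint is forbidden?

By case analysis on ¬notify_kin: premise 2 gives O(¬notify_kin ⊃ revoke_memo) and premise 6 gives O(notify_kin ⊃ revoke_memo), so O(revoke_memo) either way.
Premise 5, O(¬countersign_voucher ⊃ ¬revoke_memo), contraposes to O(revoke_memo ⊃ countersign_voucher); with O(revoke_memo) we get O(countersign_voucher).
Applying K to premise 3 (O(countersign_voucher ⊃ ¬stow_gear)) and O(countersign_voucher) yields O(¬stow_gear).
Premise 8 is O(¬stow_gear ⊃ convene_panel); since O(¬stow_gear), deontic closure gives O(convene_panel).
Premise 1, O(forward_complaint ⊃ ¬convene_panel), contraposes to O(convene_panel ⊃ ¬forward_complaint); with O(convene_panel) we get O(¬forward_complaint).
So O(¬forward_complaint) holds, i.e. forward_complaint is forbidden. None of the other listed options is forbidden under the premises.

forward_complaint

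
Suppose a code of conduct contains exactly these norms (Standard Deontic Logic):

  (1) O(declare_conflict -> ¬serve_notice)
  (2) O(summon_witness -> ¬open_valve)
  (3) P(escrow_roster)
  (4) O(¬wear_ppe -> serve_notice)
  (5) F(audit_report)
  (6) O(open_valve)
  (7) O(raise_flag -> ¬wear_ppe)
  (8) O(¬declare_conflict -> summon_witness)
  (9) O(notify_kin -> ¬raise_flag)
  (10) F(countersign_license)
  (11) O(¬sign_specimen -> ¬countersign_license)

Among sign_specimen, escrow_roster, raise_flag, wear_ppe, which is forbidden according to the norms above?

raise_flag

Premise 6 gives O(open_valve).
The contrapositive of premise 2 (O(summon_witness -> ¬open_valve)) is O(open_valve -> ¬summon_witness), and O(open_valve) is already established, so O(¬summon_witness).
Premise 8, O(¬declare_conflict -> summon_witness), contraposes to O(¬summon_witness -> declare_conflict); with O(¬summon_witness) we get O(declare_conflict).
From O(declare_conflict) and premise 1, O(declare_conflict -> ¬serve_notice), we obtain O(¬serve_notice).
Premise 4, O(¬wear_ppe -> serve_notice), contraposes to O(¬serve_notice -> wear_ppe); with O(¬serve_notice) we get O(wear_ppe).
Premise 7, O(raise_flag -> ¬wear_ppe), contraposes to O(wear_ppe -> ¬raise_flag); with O(wear_ppe) we get O(¬raise_flag).
So O(¬raise_flag) holds, i.e. raise_flag is forbidden. None of the other listed options is forbidden under the premises.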